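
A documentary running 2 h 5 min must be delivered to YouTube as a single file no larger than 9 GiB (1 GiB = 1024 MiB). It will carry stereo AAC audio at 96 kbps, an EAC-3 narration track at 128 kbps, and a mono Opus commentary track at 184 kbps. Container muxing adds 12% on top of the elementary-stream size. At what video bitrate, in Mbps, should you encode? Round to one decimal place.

8.8 Mbps

Budget: 9 GiB = 77309.4 Mb.
Stream payload after overhead: 77309.4 / 1.12 = 69026.3 Mb.
2 h 5 min = 125 min = 7500 s
Total bitrate budget: 69026.3 Mb / 7500 s = 9.204 Mbps.
Audio total: 96 + 128 + 184 = 408 kbps = 0.408 Mbps.
Video: 9.204 − 0.408 = 8.796 Mbps.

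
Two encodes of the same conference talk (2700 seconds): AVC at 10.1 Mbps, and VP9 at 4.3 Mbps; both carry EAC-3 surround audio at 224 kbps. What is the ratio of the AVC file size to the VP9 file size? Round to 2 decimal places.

2.28

Audio: 224 kbps = 0.224 Mbps.
AVC: 10.324 Mbps × 2700 s = 27874.8 Mb = 3.245 GiB.
VP9: 4.524 Mbps × 2700 s = 12214.8 Mb = 1.422 GiB.
Ratio: 3.245 / 1.422 = 2.282.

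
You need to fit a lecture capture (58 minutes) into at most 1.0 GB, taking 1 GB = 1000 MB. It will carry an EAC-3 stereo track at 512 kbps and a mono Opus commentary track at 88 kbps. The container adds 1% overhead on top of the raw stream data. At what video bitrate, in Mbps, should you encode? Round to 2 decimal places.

1.68 Mbps

Budget: 1.0 GB = 8000.0 Mb.
Stream payload after overhead: 8000.0 / 1.01 = 7920.8 Mb.
58 min = 3480 s
Total bitrate budget: 7920.8 Mb / 3480 s = 2.276 Mbps.
Audio total: 512 + 88 = 600 kbps = 0.600 Mbps.
Video: 2.276 − 0.600 = 1.676 Mbps.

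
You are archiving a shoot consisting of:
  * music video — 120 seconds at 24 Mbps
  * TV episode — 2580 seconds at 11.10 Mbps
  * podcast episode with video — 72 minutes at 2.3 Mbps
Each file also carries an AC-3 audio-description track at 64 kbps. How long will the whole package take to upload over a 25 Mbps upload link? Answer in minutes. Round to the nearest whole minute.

Audio: 64 kbps = 0.064 Mbps.
music video: 24.064 Mbps × 120 s = 2887.7 Mb
TV episode: 11.164 Mbps × 2580 s = 28803.1 Mb
podcast episode with video: 2.364 Mbps × 4320 s = 10212.5 Mb
Total: 41903.3 Mb = 5237.9 MB.
At 25 Mbps: 41903.3 / 25 = 1676 s ≈ 27.9 minutes.

28 minutes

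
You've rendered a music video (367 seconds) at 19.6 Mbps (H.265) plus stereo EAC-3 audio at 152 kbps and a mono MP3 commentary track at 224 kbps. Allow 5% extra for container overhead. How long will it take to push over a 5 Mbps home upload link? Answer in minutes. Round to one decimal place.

Audio total: 152 + 224 = 376 kbps = 0.376 Mbps.
Total bitrate: 19.976 Mbps.
File: 19.976 Mbps × 367 s = 7331.2 Mb.
With 5% container overhead: ×1.05. → 7697.8 Mb.
At 5 Mbps: 7697.8 / 5 = 1539.6 s ≈ 25.7 minutes.

25.7 minutes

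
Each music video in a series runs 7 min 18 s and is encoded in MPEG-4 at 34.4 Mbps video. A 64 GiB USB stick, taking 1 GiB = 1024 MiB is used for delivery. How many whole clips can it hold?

7 min 18 s = 438 s
Per item: 34.400 Mbps × 438 s = 15,067 Mb = 1,883 MB.
Capacity: 64 GiB = 549,756 Mb; 36.49 items → 36 complete.

36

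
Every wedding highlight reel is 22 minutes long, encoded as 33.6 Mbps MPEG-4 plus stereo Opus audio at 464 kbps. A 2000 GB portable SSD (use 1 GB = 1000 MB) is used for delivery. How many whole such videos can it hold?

355

22 min = 1320 s
Audio: 464 kbps = 0.464 Mbps.
Total bitrate: 34.064 Mbps.
Per item: 34.064 Mbps × 1320 s = 44,964 Mb = 5,621 MB.
Capacity: 2000 GB = 16,000,000 Mb; 355.84 items → 355 complete.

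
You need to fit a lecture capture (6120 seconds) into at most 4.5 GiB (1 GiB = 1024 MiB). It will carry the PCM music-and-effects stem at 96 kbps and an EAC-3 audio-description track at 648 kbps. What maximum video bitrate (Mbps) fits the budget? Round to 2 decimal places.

Budget: 4.5 GiB = 38654.7 Mb.
Total bitrate budget: 38654.7 Mb / 6120 s = 6.316 Mbps.
Audio total: 96 + 648 = 744 kbps = 0.744 Mbps.
Video: 6.316 − 0.744 = 5.572 Mbps.

5.57 Mbps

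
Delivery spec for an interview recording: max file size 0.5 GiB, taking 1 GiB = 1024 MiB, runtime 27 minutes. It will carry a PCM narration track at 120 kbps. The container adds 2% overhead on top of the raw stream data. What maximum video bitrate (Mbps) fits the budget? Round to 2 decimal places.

2.48 Mbps

Budget: 0.5 GiB = 4295.0 Mb.
Stream payload after overhead: 4295.0 / 1.02 = 4210.8 Mb.
27 min = 1620 s
Total bitrate budget: 4210.8 Mb / 1620 s = 2.599 Mbps.
Audio: 120 kbps = 0.120 Mbps.
Video: 2.599 − 0.120 = 2.479 Mbps.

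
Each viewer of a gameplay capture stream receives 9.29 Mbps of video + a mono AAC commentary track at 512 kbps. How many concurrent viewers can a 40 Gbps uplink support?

4080

Audio: 512 kbps = 0.512 Mbps.
Per-viewer media rate: 9.802 Mbps.
40 Gbps = 40,000 Mbps; 40,000 / 9.802 = 4080.80 → 4080 viewers.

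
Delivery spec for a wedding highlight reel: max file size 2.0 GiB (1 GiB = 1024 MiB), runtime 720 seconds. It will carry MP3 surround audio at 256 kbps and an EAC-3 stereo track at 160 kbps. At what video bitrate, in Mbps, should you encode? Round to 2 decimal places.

Budget: 2.0 GiB = 17179.9 Mb.
Total bitrate budget: 17179.9 Mb / 720 s = 23.861 Mbps.
Audio total: 256 + 160 = 416 kbps = 0.416 Mbps.
Video: 23.861 − 0.416 = 23.445 Mbps.

23.44 Mbps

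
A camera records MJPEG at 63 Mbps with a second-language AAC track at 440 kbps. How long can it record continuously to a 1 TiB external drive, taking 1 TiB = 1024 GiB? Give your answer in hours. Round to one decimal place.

Audio: 440 kbps = 0.440 Mbps.
Total bitrate: 63 + 0.440 = 63.440 Mbps.
Capacity: 1 TiB = 8,796,093 Mb.
Recording time: 8,796,093 / 63.440 = 138,652 s ≈ 38.5 hours.

38.5 hours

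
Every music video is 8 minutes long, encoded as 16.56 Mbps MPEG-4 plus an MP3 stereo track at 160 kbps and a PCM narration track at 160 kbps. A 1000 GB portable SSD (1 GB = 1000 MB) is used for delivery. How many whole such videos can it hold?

987

8 min = 480 s
Audio total: 160 + 160 = 320 kbps = 0.320 Mbps.
Total bitrate: 16.880 Mbps.
Per item: 16.880 Mbps × 480 s = 8,102 Mb = 1,013 MB.
Capacity: 1000 GB = 8,000,000 Mb; 987.36 items → 987 complete.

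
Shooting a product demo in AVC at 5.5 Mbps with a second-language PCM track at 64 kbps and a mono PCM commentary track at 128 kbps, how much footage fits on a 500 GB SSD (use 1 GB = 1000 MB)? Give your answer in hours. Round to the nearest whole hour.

Audio total: 64 + 128 = 192 kbps = 0.192 Mbps.
Total bitrate: 5.5 + 0.192 = 5.692 Mbps.
Capacity: 500 GB = 4,000,000 Mb.
Recording time: 4,000,000 / 5.692 = 702,741 s ≈ 195 hours.

195 hours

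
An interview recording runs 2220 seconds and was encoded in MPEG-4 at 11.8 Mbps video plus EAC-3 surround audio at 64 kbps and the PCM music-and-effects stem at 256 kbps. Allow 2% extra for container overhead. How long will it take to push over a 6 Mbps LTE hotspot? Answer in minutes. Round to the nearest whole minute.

76 minutes

Audio total: 64 + 256 = 320 kbps = 0.320 Mbps.
Total bitrate: 12.120 Mbps.
File: 12.120 Mbps × 2220 s = 26906.4 Mb.
With 2% container overhead: ×1.02. → 27444.5 Mb.
At 6 Mbps: 27444.5 / 6 = 4574.1 s ≈ 76.2 minutes.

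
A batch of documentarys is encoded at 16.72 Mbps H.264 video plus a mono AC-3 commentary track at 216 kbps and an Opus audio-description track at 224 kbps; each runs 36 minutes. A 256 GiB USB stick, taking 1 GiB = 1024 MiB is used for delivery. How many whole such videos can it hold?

59

36 min = 2160 s
Audio total: 216 + 224 = 440 kbps = 0.440 Mbps.
Total bitrate: 17.160 Mbps.
Per item: 17.160 Mbps × 2160 s = 37,066 Mb = 4,633 MB.
Capacity: 256 GiB = 2,199,023 Mb; 59.33 items → 59 complete.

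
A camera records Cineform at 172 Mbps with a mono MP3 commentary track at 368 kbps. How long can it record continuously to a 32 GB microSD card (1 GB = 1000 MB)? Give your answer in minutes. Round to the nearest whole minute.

25 minutes

Audio: 368 kbps = 0.368 Mbps.
Total bitrate: 172 + 0.368 = 172.368 Mbps.
Capacity: 32 GB = 256,000 Mb.
Recording time: 256,000 / 172.368 = 1,485 s ≈ 24.8 minutes.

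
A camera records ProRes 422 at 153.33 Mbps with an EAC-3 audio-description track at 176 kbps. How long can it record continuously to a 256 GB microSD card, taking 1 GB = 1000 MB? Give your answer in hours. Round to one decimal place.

3.7 hours

Audio: 176 kbps = 0.176 Mbps.
Total bitrate: 153.33 + 0.176 = 153.506 Mbps.
Capacity: 256 GB = 2,048,000 Mb.
Recording time: 2,048,000 / 153.506 = 13,341 s ≈ 3.71 hours.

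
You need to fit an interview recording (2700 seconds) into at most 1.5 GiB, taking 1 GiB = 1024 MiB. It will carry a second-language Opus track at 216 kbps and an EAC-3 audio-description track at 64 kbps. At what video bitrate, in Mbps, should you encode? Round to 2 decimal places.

4.49 Mbps

Budget: 1.5 GiB = 12884.9 Mb.
Total bitrate budget: 12884.9 Mb / 2700 s = 4.772 Mbps.
Audio total: 216 + 64 = 280 kbps = 0.280 Mbps.
Video: 4.772 − 0.280 = 4.492 Mbps.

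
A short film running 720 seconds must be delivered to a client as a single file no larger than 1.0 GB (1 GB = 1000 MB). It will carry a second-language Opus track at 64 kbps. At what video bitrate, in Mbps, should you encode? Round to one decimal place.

Budget: 1.0 GB = 8000.0 Mb.
Total bitrate budget: 8000.0 Mb / 720 s = 11.111 Mbps.
Audio: 64 kbps = 0.064 Mbps.
Video: 11.111 − 0.064 = 11.047 Mbps.

11.0 Mbps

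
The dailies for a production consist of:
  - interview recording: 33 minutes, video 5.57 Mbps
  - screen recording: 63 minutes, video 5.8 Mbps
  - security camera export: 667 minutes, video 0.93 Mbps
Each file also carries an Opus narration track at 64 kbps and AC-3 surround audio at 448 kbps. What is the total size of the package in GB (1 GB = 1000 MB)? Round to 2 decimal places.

11.70 GB

Audio total: 64 + 448 = 512 kbps = 0.512 Mbps.
interview recording: 6.082 Mbps × 1980 s = 12042.4 Mb
screen recording: 6.312 Mbps × 3780 s = 23859.4 Mb
security camera export: 1.442 Mbps × 40020 s = 57708.8 Mb
Total: 93610.6 Mb = 11701.3 MB.
= 11.70 GB.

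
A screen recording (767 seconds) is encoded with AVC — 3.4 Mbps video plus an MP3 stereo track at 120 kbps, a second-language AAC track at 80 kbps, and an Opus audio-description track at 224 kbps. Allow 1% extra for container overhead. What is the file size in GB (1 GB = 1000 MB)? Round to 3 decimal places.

Audio total: 120 + 80 + 224 = 424 kbps = 0.424 Mbps.
Total bitrate: 3.4 + 0.424 = 3.824 Mbps.
Stream data: 3.824 Mbps × 767 s = 2933.0 Mb.
With 1% container overhead: ×1.01.
2,962 Mb ÷ 8 = 370.3 MB → 0.3703 GB.

0.370 GB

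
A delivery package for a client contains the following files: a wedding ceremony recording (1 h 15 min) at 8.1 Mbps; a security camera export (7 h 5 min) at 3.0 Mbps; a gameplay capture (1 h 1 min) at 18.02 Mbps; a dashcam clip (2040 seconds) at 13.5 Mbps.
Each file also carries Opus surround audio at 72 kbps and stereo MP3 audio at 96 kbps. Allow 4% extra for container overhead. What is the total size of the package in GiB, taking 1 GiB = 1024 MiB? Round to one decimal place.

Audio total: 72 + 96 = 168 kbps = 0.168 Mbps.
wedding ceremony recording: 8.268 Mbps × 4500 s × 1.04 = 38694.2 Mb
security camera export: 3.168 Mbps × 25500 s × 1.04 = 84015.4 Mb
gameplay capture: 18.188 Mbps × 3660 s × 1.04 = 69230.8 Mb
dashcam clip: 13.668 Mbps × 2040 s × 1.04 = 28998.0 Mb
Total: 220938.4 Mb = 27617.3 MB.
= 25.72 GiB.

25.7 GiB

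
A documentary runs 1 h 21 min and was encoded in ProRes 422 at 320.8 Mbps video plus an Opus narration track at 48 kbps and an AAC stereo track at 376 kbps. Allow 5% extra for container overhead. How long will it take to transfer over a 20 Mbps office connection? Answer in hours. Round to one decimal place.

1 h 21 min = 81 min = 4860 s
Audio total: 48 + 376 = 424 kbps = 0.424 Mbps.
Total bitrate: 321.224 Mbps.
File: 321.224 Mbps × 4860 s = 1561148.6 Mb.
With 5% container overhead: ×1.05. → 1639206.1 Mb.
At 20 Mbps: 1639206.1 / 20 = 81960.3 s ≈ 22.8 hours.

22.8 hours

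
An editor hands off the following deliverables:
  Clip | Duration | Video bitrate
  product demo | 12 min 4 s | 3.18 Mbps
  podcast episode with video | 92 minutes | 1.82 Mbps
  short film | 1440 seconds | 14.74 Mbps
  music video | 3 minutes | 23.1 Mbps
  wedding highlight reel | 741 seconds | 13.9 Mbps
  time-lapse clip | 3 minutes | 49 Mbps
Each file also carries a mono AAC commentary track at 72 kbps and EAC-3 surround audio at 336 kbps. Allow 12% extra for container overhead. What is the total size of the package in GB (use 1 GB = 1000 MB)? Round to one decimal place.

Audio total: 72 + 336 = 408 kbps = 0.408 Mbps.
product demo: 3.588 Mbps × 724 s × 1.12 = 2909.4 Mb
podcast episode with video: 2.228 Mbps × 5520 s × 1.12 = 13774.4 Mb
short film: 15.148 Mbps × 1440 s × 1.12 = 24430.7 Mb
music video: 23.508 Mbps × 180 s × 1.12 = 4739.2 Mb
wedding highlight reel: 14.308 Mbps × 741 s × 1.12 = 11874.5 Mb
time-lapse clip: 49.408 Mbps × 180 s × 1.12 = 9960.7 Mb
Total: 67688.9 Mb = 8461.1 MB.
= 8.461 GB.

8.5 GB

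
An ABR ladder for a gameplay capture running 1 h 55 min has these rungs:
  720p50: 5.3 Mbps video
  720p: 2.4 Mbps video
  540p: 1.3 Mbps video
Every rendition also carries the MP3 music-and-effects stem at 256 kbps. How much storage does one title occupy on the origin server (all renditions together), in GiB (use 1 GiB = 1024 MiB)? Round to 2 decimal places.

7.85 GiB

1 h 55 min = 115 min = 6900 s
Audio: 256 kbps = 0.256 Mbps.
Sum of rendition bitrates: (5.3+0.256) + (2.4+0.256) + (1.3+0.256) = 9.768 Mbps.
× 6900 s = 67,399 Mb = 8,425 MB = 7.846 GiB.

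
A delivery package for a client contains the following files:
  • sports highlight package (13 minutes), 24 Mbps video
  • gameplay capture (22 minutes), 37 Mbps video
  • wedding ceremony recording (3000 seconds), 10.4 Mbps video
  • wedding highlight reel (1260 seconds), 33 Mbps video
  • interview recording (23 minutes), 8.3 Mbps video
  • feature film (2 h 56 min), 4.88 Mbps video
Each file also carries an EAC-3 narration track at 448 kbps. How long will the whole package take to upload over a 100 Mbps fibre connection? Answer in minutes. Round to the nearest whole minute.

35 minutes

Audio: 448 kbps = 0.448 Mbps.
sports highlight package: 24.448 Mbps × 780 s = 19069.4 Mb
gameplay capture: 37.448 Mbps × 1320 s = 49431.4 Mb
wedding ceremony recording: 10.848 Mbps × 3000 s = 32544.0 Mb
wedding highlight reel: 33.448 Mbps × 1260 s = 42144.5 Mb
interview recording: 8.748 Mbps × 1380 s = 12072.2 Mb
feature film: 5.328 Mbps × 10560 s = 56263.7 Mb
Total: 211525.2 Mb = 26440.7 MB.
At 100 Mbps: 211525.2 / 100 = 2115 s ≈ 35.3 minutes.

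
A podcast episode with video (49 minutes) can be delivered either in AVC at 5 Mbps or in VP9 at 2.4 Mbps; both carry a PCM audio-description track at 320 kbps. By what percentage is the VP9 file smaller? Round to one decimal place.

49 min = 2940 s
Audio: 320 kbps = 0.320 Mbps.
AVC: 5.320 Mbps × 2940 s = 15640.8 Mb = 1.821 GiB.
VP9: 2.720 Mbps × 2940 s = 7996.8 Mb = 0.931 GiB.
Reduction: (1 − 0.931/1.821) × 100 = 48.87%.

48.9%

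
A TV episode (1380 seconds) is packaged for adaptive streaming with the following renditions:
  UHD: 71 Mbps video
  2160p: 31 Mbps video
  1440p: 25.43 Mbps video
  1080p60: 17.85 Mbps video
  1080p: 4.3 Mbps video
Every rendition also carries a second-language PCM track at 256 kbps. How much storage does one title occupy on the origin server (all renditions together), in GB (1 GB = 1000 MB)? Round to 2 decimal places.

26.02 GB

Audio: 256 kbps = 0.256 Mbps.
Sum of rendition bitrates: (71+0.256) + (31+0.256) + (25.43+0.256) + (17.85+0.256) + (4.3+0.256) = 150.860 Mbps.
× 1380 s = 208,187 Mb = 26,023 MB = 26.02 GB.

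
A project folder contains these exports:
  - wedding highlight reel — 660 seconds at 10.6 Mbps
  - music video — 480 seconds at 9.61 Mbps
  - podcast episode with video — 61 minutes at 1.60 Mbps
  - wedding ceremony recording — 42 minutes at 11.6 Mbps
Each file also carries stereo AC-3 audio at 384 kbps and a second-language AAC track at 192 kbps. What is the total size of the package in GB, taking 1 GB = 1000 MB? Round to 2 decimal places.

Audio total: 384 + 192 = 576 kbps = 0.576 Mbps.
wedding highlight reel: 11.176 Mbps × 660 s = 7376.2 Mb
music video: 10.186 Mbps × 480 s = 4889.3 Mb
podcast episode with video: 2.176 Mbps × 3660 s = 7964.2 Mb
wedding ceremony recording: 12.176 Mbps × 2520 s = 30683.5 Mb
Total: 50913.1 Mb = 6364.1 MB.
= 6.364 GB.

6.36 GB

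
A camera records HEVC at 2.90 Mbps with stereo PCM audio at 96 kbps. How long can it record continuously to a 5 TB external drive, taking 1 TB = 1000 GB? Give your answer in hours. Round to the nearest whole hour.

3709 hours

Audio: 96 kbps = 0.096 Mbps.
Total bitrate: 2.90 + 0.096 = 2.996 Mbps.
Capacity: 5 TB = 40,000,000 Mb.
Recording time: 40,000,000 / 2.996 = 13,351,135 s ≈ 3,709 hours.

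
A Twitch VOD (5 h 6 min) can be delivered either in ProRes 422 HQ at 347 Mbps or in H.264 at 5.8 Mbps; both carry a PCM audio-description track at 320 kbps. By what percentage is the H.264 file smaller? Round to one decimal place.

5 h 6 min = 306 min = 18360 s
Audio: 320 kbps = 0.320 Mbps.
ProRes 422 HQ: 347.320 Mbps × 18360 s = 6376795.2 Mb = 742.357 GiB.
H.264: 6.120 Mbps × 18360 s = 112363.2 Mb = 13.081 GiB.
Reduction: (1 − 13.081/742.357) × 100 = 98.24%.

98.2%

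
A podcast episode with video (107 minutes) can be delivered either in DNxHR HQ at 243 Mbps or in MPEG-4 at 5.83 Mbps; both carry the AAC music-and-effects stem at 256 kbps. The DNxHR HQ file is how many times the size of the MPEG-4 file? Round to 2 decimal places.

107 min = 6420 s
Audio: 256 kbps = 0.256 Mbps.
DNxHR HQ: 243.256 Mbps × 6420 s = 1561703.5 Mb = 181.806 GiB.
MPEG-4: 6.086 Mbps × 6420 s = 39072.1 Mb = 4.549 GiB.
Ratio: 181.806 / 4.549 = 39.970.

39.97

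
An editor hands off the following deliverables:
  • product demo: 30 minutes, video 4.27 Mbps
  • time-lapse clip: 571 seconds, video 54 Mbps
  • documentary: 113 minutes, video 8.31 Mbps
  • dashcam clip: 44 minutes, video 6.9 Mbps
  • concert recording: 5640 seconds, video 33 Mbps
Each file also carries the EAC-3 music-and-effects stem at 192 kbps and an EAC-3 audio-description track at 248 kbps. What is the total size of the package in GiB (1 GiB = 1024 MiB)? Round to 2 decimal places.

35.72 GiB

Audio total: 192 + 248 = 440 kbps = 0.440 Mbps.
product demo: 4.710 Mbps × 1800 s = 8478.0 Mb
time-lapse clip: 54.440 Mbps × 571 s = 31085.2 Mb
documentary: 8.750 Mbps × 6780 s = 59325.0 Mb
dashcam clip: 7.340 Mbps × 2640 s = 19377.6 Mb
concert recording: 33.440 Mbps × 5640 s = 188601.6 Mb
Total: 306867.4 Mb = 38358.4 MB.
= 35.72 GiB.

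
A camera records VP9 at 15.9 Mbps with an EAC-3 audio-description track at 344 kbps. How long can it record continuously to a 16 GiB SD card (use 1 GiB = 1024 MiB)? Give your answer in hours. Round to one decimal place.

Audio: 344 kbps = 0.344 Mbps.
Total bitrate: 15.9 + 0.344 = 16.244 Mbps.
Capacity: 16 GiB = 137,439 Mb.
Recording time: 137,439 / 16.244 = 8,461 s ≈ 2.35 hours.

2.4 hours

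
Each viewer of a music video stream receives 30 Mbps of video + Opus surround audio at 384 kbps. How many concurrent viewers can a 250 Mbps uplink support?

Audio: 384 kbps = 0.384 Mbps.
Per-viewer media rate: 30.384 Mbps.
250 Mbps = 250.0 Mbps; 250.0 / 30.384 = 8.23 → 8 viewers.

8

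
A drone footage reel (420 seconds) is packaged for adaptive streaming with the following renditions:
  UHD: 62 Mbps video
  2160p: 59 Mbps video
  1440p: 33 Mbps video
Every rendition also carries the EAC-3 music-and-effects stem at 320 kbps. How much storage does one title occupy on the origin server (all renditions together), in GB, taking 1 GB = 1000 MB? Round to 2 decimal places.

8.14 GB

Audio: 320 kbps = 0.320 Mbps.
Sum of rendition bitrates: (62+0.320) + (59+0.320) + (33+0.320) = 154.960 Mbps.
× 420 s = 65,083 Mb = 8,135 MB = 8.135 GB.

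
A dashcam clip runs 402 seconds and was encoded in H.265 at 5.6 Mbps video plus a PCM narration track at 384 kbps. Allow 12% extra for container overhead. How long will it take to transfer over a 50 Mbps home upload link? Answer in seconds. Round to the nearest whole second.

54 seconds

Audio: 384 kbps = 0.384 Mbps.
Total bitrate: 5.984 Mbps.
File: 5.984 Mbps × 402 s = 2405.6 Mb.
With 12% container overhead: ×1.12. → 2694.2 Mb.
At 50 Mbps: 2694.2 / 50 = 53.9 s ≈ 53.9 seconds.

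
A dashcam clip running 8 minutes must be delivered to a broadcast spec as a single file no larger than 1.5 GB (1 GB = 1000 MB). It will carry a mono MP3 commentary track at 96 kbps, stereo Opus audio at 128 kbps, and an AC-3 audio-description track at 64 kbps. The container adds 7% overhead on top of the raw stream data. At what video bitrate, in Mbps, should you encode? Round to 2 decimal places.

Budget: 1.5 GB = 12000.0 Mb.
Stream payload after overhead: 12000.0 / 1.07 = 11215.0 Mb.
8 min = 480 s
Total bitrate budget: 11215.0 Mb / 480 s = 23.364 Mbps.
Audio total: 96 + 128 + 64 = 288 kbps = 0.288 Mbps.
Video: 23.364 − 0.288 = 23.076 Mbps.

23.08 Mbps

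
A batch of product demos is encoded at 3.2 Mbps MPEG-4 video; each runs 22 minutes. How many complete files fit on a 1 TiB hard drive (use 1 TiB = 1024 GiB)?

22 min = 1320 s
Per item: 3.200 Mbps × 1320 s = 4,224 Mb = 528.0 MB.
Capacity: 1 TiB = 8,796,093 Mb; 2082.41 items → 2082 complete.

2082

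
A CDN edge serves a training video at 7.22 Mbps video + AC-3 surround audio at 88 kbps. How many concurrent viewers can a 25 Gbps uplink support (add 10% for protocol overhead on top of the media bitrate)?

Audio: 88 kbps = 0.088 Mbps.
Per-viewer media rate: 7.308 Mbps.
On the wire with 10% overhead: 8.039 Mbps.
25 Gbps = 25,000 Mbps; 25,000 / 8.039 = 3109.92 → 3109 viewers.

3109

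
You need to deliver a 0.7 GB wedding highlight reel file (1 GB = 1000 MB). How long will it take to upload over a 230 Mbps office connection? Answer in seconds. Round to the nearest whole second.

24 seconds

File: 0.7 GB = 5600.0 Mb.
At 230 Mbps: 5600.0 / 230 = 24.3 s ≈ 24.3 seconds.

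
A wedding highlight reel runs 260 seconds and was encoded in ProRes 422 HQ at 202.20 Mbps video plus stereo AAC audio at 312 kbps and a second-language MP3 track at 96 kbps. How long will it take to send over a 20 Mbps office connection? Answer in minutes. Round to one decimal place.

43.9 minutes

Audio total: 312 + 96 = 408 kbps = 0.408 Mbps.
Total bitrate: 202.608 Mbps.
File: 202.608 Mbps × 260 s = 52678.1 Mb.
At 20 Mbps: 52678.1 / 20 = 2633.9 s ≈ 43.9 minutes.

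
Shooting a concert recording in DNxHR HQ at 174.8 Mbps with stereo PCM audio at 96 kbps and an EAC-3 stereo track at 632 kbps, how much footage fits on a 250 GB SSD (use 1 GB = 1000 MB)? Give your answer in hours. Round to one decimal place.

3.2 hours

Audio total: 96 + 632 = 728 kbps = 0.728 Mbps.
Total bitrate: 174.8 + 0.728 = 175.528 Mbps.
Capacity: 250 GB = 2,000,000 Mb.
Recording time: 2,000,000 / 175.528 = 11,394 s ≈ 3.17 hours.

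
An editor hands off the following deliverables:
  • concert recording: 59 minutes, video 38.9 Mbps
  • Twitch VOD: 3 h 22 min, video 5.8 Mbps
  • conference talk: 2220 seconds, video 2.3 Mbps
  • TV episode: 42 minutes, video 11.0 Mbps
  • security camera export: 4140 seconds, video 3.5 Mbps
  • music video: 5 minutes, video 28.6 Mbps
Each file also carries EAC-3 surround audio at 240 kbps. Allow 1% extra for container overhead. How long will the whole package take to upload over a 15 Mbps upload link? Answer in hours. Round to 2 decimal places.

5.05 hours

Audio: 240 kbps = 0.240 Mbps.
concert recording: 39.140 Mbps × 3540 s × 1.01 = 139941.2 Mb
Twitch VOD: 6.040 Mbps × 12120 s × 1.01 = 73936.8 Mb
conference talk: 2.540 Mbps × 2220 s × 1.01 = 5695.2 Mb
TV episode: 11.240 Mbps × 2520 s × 1.01 = 28608.0 Mb
security camera export: 3.740 Mbps × 4140 s × 1.01 = 15638.4 Mb
music video: 28.840 Mbps × 300 s × 1.01 = 8738.5 Mb
Total: 272558.2 Mb = 34069.8 MB.
At 15 Mbps: 272558.2 / 15 = 18171 s ≈ 5.05 hours.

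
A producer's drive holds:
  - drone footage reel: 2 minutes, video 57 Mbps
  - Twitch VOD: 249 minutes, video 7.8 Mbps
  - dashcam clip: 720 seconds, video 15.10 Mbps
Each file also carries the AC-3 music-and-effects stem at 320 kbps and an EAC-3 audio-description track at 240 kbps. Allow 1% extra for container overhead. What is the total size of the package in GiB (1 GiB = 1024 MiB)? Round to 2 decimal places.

16.82 GiB

Audio total: 320 + 240 = 560 kbps = 0.560 Mbps.
drone footage reel: 57.560 Mbps × 120 s × 1.01 = 6976.3 Mb
Twitch VOD: 8.360 Mbps × 14940 s × 1.01 = 126147.4 Mb
dashcam clip: 15.660 Mbps × 720 s × 1.01 = 11388.0 Mb
Total: 144511.6 Mb = 18064.0 MB.
= 16.82 GiB.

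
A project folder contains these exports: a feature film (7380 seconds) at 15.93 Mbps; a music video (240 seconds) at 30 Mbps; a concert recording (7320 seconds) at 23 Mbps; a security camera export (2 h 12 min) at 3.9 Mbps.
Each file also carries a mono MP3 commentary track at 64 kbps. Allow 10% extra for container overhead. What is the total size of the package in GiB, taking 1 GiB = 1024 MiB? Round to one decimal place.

Audio: 64 kbps = 0.064 Mbps.
feature film: 15.994 Mbps × 7380 s × 1.10 = 129839.3 Mb
music video: 30.064 Mbps × 240 s × 1.10 = 7936.9 Mb
concert recording: 23.064 Mbps × 7320 s × 1.10 = 185711.3 Mb
security camera export: 3.964 Mbps × 7920 s × 1.10 = 34534.4 Mb
Total: 358021.9 Mb = 44752.7 MB.
= 41.68 GiB.

41.7 GiB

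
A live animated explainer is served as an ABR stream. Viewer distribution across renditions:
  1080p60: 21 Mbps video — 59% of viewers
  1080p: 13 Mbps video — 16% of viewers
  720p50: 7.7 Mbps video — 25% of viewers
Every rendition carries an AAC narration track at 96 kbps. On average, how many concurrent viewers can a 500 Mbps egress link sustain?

Audio: 96 kbps = 0.096 Mbps.
Average per-viewer bitrate: 0.59×21.096 + 0.16×13.096 + 0.25×7.796 = 16.491 Mbps.
500 Mbps = 500.0 Mbps; 500.0 / 16.491 = 30.32 → 30.

30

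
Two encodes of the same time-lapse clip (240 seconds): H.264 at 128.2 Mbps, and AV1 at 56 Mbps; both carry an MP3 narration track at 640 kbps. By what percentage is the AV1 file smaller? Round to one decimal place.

56.0%

Audio: 640 kbps = 0.640 Mbps.
H.264: 128.840 Mbps × 240 s = 30921.6 Mb = 3.600 GiB.
AV1: 56.640 Mbps × 240 s = 13593.6 Mb = 1.583 GiB.
Reduction: (1 − 1.583/3.600) × 100 = 56.04%.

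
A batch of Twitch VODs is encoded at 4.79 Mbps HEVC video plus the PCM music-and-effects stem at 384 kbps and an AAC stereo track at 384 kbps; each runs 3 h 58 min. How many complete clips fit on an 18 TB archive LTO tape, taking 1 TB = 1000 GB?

3 h 58 min = 238 min = 14280 s
Audio total: 384 + 384 = 768 kbps = 0.768 Mbps.
Total bitrate: 5.558 Mbps.
Per item: 5.558 Mbps × 14280 s = 79,368 Mb = 9,921 MB.
Capacity: 18 TB = 144,000,000 Mb; 1814.33 items → 1814 complete.

1814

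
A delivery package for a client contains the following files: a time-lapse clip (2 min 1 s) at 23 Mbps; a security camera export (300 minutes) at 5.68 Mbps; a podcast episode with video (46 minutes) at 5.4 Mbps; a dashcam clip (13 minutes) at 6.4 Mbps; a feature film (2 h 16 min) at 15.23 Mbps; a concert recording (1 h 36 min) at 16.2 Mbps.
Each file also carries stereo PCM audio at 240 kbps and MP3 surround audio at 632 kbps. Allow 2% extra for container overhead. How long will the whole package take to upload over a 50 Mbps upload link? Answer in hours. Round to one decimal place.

2.1 hours

Audio total: 240 + 632 = 872 kbps = 0.872 Mbps.
time-lapse clip: 23.872 Mbps × 121 s × 1.02 = 2946.3 Mb
security camera export: 6.552 Mbps × 18000 s × 1.02 = 120294.7 Mb
podcast episode with video: 6.272 Mbps × 2760 s × 1.02 = 17656.9 Mb
dashcam clip: 7.272 Mbps × 780 s × 1.02 = 5785.6 Mb
feature film: 16.102 Mbps × 8160 s × 1.02 = 134020.2 Mb
concert recording: 17.072 Mbps × 5760 s × 1.02 = 100301.4 Mb
Total: 381005.1 Mb = 47625.6 MB.
At 50 Mbps: 381005.1 / 50 = 7620 s ≈ 2.12 hours.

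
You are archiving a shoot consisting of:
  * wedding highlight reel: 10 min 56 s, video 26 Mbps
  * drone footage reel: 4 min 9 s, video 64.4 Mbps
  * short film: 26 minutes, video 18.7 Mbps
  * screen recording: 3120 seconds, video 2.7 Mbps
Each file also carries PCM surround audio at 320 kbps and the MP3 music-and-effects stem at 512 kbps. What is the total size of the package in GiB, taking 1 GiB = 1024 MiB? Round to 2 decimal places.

Audio total: 320 + 512 = 832 kbps = 0.832 Mbps.
wedding highlight reel: 26.832 Mbps × 656 s = 17601.8 Mb
drone footage reel: 65.232 Mbps × 249 s = 16242.8 Mb
short film: 19.532 Mbps × 1560 s = 30469.9 Mb
screen recording: 3.532 Mbps × 3120 s = 11019.8 Mb
Total: 75334.3 Mb = 9416.8 MB.
= 8.770 GiB.

8.77 GiB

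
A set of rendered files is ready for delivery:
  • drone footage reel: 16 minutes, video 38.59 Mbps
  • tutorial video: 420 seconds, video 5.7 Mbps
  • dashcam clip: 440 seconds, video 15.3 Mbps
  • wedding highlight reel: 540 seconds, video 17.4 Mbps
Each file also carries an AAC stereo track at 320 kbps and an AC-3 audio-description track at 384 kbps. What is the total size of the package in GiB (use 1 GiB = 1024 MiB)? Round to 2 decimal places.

Audio total: 320 + 384 = 704 kbps = 0.704 Mbps.
drone footage reel: 39.294 Mbps × 960 s = 37722.2 Mb
tutorial video: 6.404 Mbps × 420 s = 2689.7 Mb
dashcam clip: 16.004 Mbps × 440 s = 7041.8 Mb
wedding highlight reel: 18.104 Mbps × 540 s = 9776.2 Mb
Total: 57229.8 Mb = 7153.7 MB.
= 6.662 GiB.

6.66 GiB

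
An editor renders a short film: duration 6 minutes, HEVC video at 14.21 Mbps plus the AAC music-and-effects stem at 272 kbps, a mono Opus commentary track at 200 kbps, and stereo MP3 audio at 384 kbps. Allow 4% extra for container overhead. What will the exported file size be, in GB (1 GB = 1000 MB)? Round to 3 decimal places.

6 min = 360 s
Audio total: 272 + 200 + 384 = 856 kbps = 0.856 Mbps.
Total bitrate: 14.21 + 0.856 = 15.066 Mbps.
Stream data: 15.066 Mbps × 360 s = 5423.8 Mb.
With 4% container overhead: ×1.04.
5,641 Mb ÷ 8 = 705.1 MB → 0.7051 GB.

0.705 GB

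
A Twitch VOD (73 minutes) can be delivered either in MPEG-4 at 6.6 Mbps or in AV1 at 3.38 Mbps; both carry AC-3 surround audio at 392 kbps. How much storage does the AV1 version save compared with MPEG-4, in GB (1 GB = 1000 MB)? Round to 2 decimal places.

73 min = 4380 s
Audio: 392 kbps = 0.392 Mbps.
MPEG-4: 6.992 Mbps × 4380 s = 30625.0 Mb = 3.828 GB.
AV1: 3.772 Mbps × 4380 s = 16521.4 Mb = 2.065 GB.
Saving: 3.828 − 2.065 = 1.763 GB.

1.76 GB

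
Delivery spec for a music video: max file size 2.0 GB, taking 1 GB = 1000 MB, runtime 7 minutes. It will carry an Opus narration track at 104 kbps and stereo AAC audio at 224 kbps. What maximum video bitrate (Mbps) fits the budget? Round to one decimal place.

37.8 Mbps

Budget: 2.0 GB = 16000.0 Mb.
7 min = 420 s
Total bitrate budget: 16000.0 Mb / 420 s = 38.095 Mbps.
Audio total: 104 + 224 = 328 kbps = 0.328 Mbps.
Video: 38.095 − 0.328 = 37.767 Mbps.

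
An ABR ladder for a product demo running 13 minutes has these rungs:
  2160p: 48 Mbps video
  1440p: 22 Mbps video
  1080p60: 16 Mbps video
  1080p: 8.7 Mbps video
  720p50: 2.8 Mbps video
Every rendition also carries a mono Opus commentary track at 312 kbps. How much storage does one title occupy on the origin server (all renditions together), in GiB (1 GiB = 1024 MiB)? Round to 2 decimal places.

13 min = 780 s
Audio: 312 kbps = 0.312 Mbps.
Sum of rendition bitrates: (48+0.312) + (22+0.312) + (16+0.312) + (8.7+0.312) + (2.8+0.312) = 99.060 Mbps.
× 780 s = 77,267 Mb = 9,658 MB = 8.995 GiB.

9.00 GiB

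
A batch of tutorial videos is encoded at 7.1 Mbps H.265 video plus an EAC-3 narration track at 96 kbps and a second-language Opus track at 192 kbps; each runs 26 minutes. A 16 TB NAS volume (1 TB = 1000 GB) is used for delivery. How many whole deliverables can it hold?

11106

26 min = 1560 s
Audio total: 96 + 192 = 288 kbps = 0.288 Mbps.
Total bitrate: 7.388 Mbps.
Per item: 7.388 Mbps × 1560 s = 11,525 Mb = 1,441 MB.
Capacity: 16 TB = 128,000,000 Mb; 11106.02 items → 11106 complete.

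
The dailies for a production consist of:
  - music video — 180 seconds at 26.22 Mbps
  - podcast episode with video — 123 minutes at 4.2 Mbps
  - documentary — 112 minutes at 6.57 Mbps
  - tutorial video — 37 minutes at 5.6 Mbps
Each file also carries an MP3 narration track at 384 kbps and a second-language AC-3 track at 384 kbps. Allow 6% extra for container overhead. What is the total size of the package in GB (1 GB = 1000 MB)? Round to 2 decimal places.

Audio total: 384 + 384 = 768 kbps = 0.768 Mbps.
music video: 26.988 Mbps × 180 s × 1.06 = 5149.3 Mb
podcast episode with video: 4.968 Mbps × 7380 s × 1.06 = 38863.7 Mb
documentary: 7.338 Mbps × 6720 s × 1.06 = 52270.0 Mb
tutorial video: 6.368 Mbps × 2220 s × 1.06 = 14985.2 Mb
Total: 111268.2 Mb = 13908.5 MB.
= 13.91 GB.

13.91 GB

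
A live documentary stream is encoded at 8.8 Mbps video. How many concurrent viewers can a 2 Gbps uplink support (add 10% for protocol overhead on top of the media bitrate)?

On the wire with 10% overhead: 9.680 Mbps.
2 Gbps = 2,000 Mbps; 2,000 / 9.680 = 206.61 → 206 viewers.

206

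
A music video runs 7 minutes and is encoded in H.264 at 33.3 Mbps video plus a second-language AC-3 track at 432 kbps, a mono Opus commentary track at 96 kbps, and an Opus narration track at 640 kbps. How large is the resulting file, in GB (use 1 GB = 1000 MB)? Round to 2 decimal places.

1.81 GB

7 min = 420 s
Audio total: 432 + 96 + 640 = 1168 kbps = 1.168 Mbps.
Total bitrate: 33.3 + 1.168 = 34.468 Mbps.
Stream data: 34.468 Mbps × 420 s = 14476.6 Mb.
14,477 Mb ÷ 8 = 1,810 MB → 1.810 GB.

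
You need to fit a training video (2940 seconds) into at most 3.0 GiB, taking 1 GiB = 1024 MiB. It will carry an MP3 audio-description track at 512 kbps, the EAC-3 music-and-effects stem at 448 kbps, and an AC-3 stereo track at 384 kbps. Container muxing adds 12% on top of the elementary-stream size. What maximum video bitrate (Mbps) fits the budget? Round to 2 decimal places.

Budget: 3.0 GiB = 25769.8 Mb.
Stream payload after overhead: 25769.8 / 1.12 = 23008.8 Mb.
Total bitrate budget: 23008.8 Mb / 2940 s = 7.826 Mbps.
Audio total: 512 + 448 + 384 = 1344 kbps = 1.344 Mbps.
Video: 7.826 − 1.344 = 6.482 Mbps.

6.48 Mbps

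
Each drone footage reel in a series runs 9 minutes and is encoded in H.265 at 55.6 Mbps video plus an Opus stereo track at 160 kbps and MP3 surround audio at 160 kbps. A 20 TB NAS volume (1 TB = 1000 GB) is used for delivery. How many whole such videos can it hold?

9 min = 540 s
Audio total: 160 + 160 = 320 kbps = 0.320 Mbps.
Total bitrate: 55.920 Mbps.
Per item: 55.920 Mbps × 540 s = 30,197 Mb = 3,775 MB.
Capacity: 20 TB = 160,000,000 Mb; 5298.57 items → 5298 complete.

5298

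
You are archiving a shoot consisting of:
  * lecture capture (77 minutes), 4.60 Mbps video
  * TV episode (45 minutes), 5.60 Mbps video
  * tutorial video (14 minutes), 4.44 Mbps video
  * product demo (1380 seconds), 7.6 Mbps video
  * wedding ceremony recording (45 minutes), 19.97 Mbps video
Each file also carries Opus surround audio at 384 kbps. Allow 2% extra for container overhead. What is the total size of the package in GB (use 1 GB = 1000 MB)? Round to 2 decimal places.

Audio: 384 kbps = 0.384 Mbps.
lecture capture: 4.984 Mbps × 4620 s × 1.02 = 23486.6 Mb
TV episode: 5.984 Mbps × 2700 s × 1.02 = 16479.9 Mb
tutorial video: 4.824 Mbps × 840 s × 1.02 = 4133.2 Mb
product demo: 7.984 Mbps × 1380 s × 1.02 = 11238.3 Mb
wedding ceremony recording: 20.354 Mbps × 2700 s × 1.02 = 56054.9 Mb
Total: 111392.9 Mb = 13924.1 MB.
= 13.92 GB.

13.92 GB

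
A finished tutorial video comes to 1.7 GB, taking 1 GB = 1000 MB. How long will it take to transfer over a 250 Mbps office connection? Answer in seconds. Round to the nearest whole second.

File: 1.7 GB = 13600.0 Mb.
At 250 Mbps: 13600.0 / 250 = 54.4 s ≈ 54.4 seconds.

54 seconds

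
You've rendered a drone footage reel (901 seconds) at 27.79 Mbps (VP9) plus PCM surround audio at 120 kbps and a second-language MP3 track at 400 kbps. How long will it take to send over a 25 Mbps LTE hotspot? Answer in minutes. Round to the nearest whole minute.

17 minutes

Audio total: 120 + 400 = 520 kbps = 0.520 Mbps.
Total bitrate: 28.310 Mbps.
File: 28.310 Mbps × 901 s = 25507.3 Mb.
At 25 Mbps: 25507.3 / 25 = 1020.3 s ≈ 17 minutes.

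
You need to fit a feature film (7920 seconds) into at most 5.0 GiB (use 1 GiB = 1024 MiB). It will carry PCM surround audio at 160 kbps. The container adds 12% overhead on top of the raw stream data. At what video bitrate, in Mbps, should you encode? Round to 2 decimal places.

4.68 Mbps

Budget: 5.0 GiB = 42949.7 Mb.
Stream payload after overhead: 42949.7 / 1.12 = 38347.9 Mb.
Total bitrate budget: 38347.9 Mb / 7920 s = 4.842 Mbps.
Audio: 160 kbps = 0.160 Mbps.
Video: 4.842 − 0.160 = 4.682 Mbps.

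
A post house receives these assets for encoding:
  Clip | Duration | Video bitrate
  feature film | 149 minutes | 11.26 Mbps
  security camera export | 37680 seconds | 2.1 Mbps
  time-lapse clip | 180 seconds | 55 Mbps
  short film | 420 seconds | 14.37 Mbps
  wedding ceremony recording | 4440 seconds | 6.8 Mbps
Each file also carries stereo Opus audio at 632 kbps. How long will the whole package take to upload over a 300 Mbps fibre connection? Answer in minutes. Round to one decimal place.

14.4 minutes

Audio: 632 kbps = 0.632 Mbps.
feature film: 11.892 Mbps × 8940 s = 106314.5 Mb
security camera export: 2.732 Mbps × 37680 s = 102941.8 Mb
time-lapse clip: 55.632 Mbps × 180 s = 10013.8 Mb
short film: 15.002 Mbps × 420 s = 6300.8 Mb
wedding ceremony recording: 7.432 Mbps × 4440 s = 32998.1 Mb
Total: 258568.9 Mb = 32321.1 MB.
At 300 Mbps: 258568.9 / 300 = 862 s ≈ 14.4 minutes.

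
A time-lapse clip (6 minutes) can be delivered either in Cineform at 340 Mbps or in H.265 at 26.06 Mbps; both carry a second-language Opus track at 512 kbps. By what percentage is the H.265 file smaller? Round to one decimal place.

92.2%

6 min = 360 s
Audio: 512 kbps = 0.512 Mbps.
Cineform: 340.512 Mbps × 360 s = 122584.3 Mb = 15.323 GB.
H.265: 26.572 Mbps × 360 s = 9565.9 Mb = 1.196 GB.
Reduction: (1 − 1.196/15.323) × 100 = 92.20%.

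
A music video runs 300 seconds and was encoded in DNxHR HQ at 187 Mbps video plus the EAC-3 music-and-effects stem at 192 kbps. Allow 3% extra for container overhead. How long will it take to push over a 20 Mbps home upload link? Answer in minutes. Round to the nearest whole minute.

48 minutes

Audio: 192 kbps = 0.192 Mbps.
Total bitrate: 187.192 Mbps.
File: 187.192 Mbps × 300 s = 56157.6 Mb.
With 3% container overhead: ×1.03. → 57842.3 Mb.
At 20 Mbps: 57842.3 / 20 = 2892.1 s ≈ 48.2 minutes.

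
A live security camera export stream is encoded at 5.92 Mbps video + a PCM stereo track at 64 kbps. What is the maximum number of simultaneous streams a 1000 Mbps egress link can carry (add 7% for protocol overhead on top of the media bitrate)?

Audio: 64 kbps = 0.064 Mbps.
Per-viewer media rate: 5.984 Mbps.
On the wire with 7% overhead: 6.403 Mbps.
1000 Mbps = 1,000 Mbps; 1,000 / 6.403 = 156.18 → 156 viewers.

156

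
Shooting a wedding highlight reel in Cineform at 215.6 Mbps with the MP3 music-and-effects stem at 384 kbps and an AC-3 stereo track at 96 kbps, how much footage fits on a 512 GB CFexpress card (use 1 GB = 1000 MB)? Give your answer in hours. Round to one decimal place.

5.3 hours

Audio total: 384 + 96 = 480 kbps = 0.480 Mbps.
Total bitrate: 215.6 + 0.480 = 216.080 Mbps.
Capacity: 512 GB = 4,096,000 Mb.
Recording time: 4,096,000 / 216.080 = 18,956 s ≈ 5.27 hours.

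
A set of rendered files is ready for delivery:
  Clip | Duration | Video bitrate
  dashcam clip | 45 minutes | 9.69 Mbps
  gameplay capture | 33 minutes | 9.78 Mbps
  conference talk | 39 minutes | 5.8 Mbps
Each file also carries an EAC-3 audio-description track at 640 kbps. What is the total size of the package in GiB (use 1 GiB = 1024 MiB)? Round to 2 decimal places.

7.40 GiB

Audio: 640 kbps = 0.640 Mbps.
dashcam clip: 10.330 Mbps × 2700 s = 27891.0 Mb
gameplay capture: 10.420 Mbps × 1980 s = 20631.6 Mb
conference talk: 6.440 Mbps × 2340 s = 15069.6 Mb
Total: 63592.2 Mb = 7949.0 MB.
= 7.403 GiB.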